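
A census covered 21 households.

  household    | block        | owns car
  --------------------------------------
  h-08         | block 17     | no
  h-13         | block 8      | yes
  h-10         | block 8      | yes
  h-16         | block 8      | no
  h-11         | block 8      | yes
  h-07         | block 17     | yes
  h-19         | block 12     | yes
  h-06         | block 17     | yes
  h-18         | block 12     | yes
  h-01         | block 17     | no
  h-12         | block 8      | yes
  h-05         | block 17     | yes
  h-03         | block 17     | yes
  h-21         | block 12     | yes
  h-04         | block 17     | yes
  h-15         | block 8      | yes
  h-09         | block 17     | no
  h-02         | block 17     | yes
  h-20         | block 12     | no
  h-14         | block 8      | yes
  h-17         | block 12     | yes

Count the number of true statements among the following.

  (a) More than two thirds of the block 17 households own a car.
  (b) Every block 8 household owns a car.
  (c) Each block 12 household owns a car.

(a) block 17: |A| = 9, |A ∩ B| = 6; needs |A ∩ B| / |A| > 2/3 — false.
(b) block 8: |A| = 7, |A ∩ B| = 6; needs A ⊆ B, i.e. every element of A is in B (|A ∖ B| = 0) — false.
(c) block 12: |A| = 5, |A ∩ B| = 4; needs A ⊆ B, i.e. every element of A is in B (|A ∖ B| = 0) — false.

0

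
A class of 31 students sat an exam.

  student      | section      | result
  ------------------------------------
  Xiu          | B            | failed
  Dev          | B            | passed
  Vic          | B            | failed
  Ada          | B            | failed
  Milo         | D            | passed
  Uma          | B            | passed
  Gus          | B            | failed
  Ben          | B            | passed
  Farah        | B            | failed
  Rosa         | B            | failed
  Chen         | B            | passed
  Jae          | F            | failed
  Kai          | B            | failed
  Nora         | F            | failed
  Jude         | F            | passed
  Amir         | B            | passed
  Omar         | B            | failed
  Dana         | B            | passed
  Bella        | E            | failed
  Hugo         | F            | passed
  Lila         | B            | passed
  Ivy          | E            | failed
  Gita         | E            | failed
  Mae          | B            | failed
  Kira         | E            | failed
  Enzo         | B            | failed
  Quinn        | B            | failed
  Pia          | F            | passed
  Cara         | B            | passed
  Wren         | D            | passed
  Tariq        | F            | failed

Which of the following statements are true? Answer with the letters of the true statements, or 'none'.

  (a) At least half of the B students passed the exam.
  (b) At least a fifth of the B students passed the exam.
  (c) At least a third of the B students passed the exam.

(b), (c)

|A| = 19, |A ∩ B| = 8, |A ∖ B| = 11.
(a) |A ∩ B| ≥ |A ∖ B|: fails.
(b) |A ∩ B| / |A| ≥ 1/5: holds.
(c) |A ∩ B| / |A| ≥ 1/3: holds.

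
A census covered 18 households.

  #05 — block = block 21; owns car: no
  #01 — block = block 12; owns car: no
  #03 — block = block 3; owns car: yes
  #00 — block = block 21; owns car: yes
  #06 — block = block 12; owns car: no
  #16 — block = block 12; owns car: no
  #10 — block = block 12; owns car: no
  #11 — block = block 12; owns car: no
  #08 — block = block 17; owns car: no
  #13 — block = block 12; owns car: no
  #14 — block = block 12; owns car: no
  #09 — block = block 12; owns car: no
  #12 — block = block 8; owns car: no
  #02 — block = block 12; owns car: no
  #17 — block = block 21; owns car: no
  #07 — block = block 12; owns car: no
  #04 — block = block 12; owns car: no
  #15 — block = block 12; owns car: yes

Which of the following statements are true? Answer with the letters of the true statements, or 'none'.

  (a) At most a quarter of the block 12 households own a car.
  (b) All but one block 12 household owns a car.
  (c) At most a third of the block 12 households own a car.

(a), (c)

|A| = 12, |A ∩ B| = 1, |A ∖ B| = 11.
(a) |A ∩ B| / |A| ≤ 1/4: holds.
(b) |A ∖ B| = 1: fails.
(c) |A ∩ B| / |A| ≤ 1/3: holds.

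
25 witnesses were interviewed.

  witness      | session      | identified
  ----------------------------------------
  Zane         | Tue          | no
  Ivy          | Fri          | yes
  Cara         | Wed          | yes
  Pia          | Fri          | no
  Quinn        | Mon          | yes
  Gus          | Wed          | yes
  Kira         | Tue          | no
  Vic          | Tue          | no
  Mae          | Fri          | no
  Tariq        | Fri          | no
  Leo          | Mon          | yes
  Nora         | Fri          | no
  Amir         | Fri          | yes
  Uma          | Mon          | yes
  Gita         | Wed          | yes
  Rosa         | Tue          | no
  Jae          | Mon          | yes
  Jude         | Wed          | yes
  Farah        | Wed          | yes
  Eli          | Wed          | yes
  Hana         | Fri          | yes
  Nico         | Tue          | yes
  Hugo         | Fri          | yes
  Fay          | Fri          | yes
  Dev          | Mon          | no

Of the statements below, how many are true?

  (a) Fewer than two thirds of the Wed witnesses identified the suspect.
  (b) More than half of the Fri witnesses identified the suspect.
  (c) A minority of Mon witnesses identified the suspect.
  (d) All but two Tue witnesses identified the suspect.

1

(a) Wed: |A| = 6, |A ∩ B| = 6; needs |A ∩ B| / |A| < 2/3 — false.
(b) Fri: |A| = 9, |A ∩ B| = 5; needs |A ∩ B| > |A ∖ B| — true.
(c) Mon: |A| = 5, |A ∩ B| = 4; needs |A ∩ B| < |A ∖ B| — false.
(d) Tue: |A| = 5, |A ∩ B| = 1; needs |A ∖ B| = 2 — false.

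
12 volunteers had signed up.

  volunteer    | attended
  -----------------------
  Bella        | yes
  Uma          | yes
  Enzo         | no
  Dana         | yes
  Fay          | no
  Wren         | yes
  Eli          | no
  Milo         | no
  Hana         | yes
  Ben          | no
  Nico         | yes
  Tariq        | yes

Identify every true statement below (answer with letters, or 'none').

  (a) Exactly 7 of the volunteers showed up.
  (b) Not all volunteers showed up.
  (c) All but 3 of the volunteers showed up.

|A| = 12, |A ∩ B| = 7, |A ∖ B| = 5.
(a) |A ∩ B| = 7: holds.
(b) A ⊄ B (|A ∖ B| ≥ 1): holds.
(c) |A ∖ B| = 3: fails.

(a), (b)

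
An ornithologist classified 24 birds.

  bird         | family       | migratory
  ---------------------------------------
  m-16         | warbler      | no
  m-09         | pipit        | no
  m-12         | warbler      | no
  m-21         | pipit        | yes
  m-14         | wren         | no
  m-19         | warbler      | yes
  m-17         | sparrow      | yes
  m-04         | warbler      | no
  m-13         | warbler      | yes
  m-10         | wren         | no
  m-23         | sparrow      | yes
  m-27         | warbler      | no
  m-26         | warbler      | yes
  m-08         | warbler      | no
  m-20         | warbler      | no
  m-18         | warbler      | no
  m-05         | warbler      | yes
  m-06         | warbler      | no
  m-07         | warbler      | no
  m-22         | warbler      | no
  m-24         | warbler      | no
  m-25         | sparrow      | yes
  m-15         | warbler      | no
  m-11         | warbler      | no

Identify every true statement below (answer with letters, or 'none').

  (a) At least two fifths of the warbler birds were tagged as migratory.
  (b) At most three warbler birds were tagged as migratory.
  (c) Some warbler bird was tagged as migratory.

(c)

|A| = 17, |A ∩ B| = 4, |A ∖ B| = 13.
(a) |A ∩ B| / |A| ≥ 2/5: fails.
(b) |A ∩ B| ≤ 3: fails.
(c) A ∩ B ≠ ∅ (|A ∩ B| ≥ 1): holds.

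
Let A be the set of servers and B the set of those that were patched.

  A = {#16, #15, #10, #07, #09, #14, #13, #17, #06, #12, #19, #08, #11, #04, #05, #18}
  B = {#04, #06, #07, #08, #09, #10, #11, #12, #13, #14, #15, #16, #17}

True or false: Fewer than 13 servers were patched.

Truth condition: |A ∩ B| < 13.
|A| = 16, |A ∩ B| = 13, |A ∖ B| = 3.
|A ∩ B| = 13, so the statement is false.

False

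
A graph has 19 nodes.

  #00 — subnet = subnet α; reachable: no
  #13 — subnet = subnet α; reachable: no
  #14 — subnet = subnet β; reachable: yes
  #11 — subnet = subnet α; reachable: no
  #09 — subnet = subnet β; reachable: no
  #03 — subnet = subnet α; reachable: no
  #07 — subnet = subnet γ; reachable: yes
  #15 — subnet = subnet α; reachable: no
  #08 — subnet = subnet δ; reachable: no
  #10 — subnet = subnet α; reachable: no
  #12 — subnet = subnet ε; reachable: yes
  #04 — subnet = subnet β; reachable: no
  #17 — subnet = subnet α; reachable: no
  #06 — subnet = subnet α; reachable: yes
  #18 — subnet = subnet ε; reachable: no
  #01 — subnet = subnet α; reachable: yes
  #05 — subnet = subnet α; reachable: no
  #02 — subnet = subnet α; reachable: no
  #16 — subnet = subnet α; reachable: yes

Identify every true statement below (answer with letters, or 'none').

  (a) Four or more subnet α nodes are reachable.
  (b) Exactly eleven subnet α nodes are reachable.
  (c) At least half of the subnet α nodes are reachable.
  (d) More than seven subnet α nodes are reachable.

none

|A| = 12, |A ∩ B| = 3, |A ∖ B| = 9.
(a) |A ∩ B| ≥ 4: fails.
(b) |A ∩ B| = 11: fails.
(c) |A ∩ B| ≥ |A ∖ B|: fails.
(d) |A ∩ B| > 7: fails.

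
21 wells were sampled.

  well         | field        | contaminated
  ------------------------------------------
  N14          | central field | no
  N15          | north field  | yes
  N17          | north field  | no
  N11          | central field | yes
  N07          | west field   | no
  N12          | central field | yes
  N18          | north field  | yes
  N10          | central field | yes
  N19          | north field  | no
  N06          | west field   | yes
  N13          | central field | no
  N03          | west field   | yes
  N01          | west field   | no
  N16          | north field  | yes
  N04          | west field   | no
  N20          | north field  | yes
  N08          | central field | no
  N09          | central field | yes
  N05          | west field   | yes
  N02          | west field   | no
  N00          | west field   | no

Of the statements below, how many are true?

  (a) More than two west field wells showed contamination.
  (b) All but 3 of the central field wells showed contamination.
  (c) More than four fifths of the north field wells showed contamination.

2

(a) west field: |A| = 8, |A ∩ B| = 3; needs |A ∩ B| > 2 — true.
(b) central field: |A| = 7, |A ∩ B| = 4; needs |A ∖ B| = 3 — true.
(c) north field: |A| = 6, |A ∩ B| = 4; needs |A ∩ B| / |A| > 4/5 — false.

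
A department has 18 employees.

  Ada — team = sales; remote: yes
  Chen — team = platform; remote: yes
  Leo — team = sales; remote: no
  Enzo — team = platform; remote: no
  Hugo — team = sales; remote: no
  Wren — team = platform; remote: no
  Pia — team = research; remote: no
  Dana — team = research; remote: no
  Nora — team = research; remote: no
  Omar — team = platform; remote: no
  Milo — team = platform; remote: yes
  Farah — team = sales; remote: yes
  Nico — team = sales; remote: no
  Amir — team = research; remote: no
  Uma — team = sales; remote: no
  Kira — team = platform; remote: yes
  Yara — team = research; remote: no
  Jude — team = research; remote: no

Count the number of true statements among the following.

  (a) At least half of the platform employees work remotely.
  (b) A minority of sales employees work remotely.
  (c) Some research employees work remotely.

2

(a) platform: |A| = 6, |A ∩ B| = 3; needs |A ∩ B| ≥ |A ∖ B| — true.
(b) sales: |A| = 6, |A ∩ B| = 2; needs |A ∩ B| < |A ∖ B| — true.
(c) research: |A| = 6, |A ∩ B| = 0; needs A ∩ B ≠ ∅ (|A ∩ B| ≥ 1) — false.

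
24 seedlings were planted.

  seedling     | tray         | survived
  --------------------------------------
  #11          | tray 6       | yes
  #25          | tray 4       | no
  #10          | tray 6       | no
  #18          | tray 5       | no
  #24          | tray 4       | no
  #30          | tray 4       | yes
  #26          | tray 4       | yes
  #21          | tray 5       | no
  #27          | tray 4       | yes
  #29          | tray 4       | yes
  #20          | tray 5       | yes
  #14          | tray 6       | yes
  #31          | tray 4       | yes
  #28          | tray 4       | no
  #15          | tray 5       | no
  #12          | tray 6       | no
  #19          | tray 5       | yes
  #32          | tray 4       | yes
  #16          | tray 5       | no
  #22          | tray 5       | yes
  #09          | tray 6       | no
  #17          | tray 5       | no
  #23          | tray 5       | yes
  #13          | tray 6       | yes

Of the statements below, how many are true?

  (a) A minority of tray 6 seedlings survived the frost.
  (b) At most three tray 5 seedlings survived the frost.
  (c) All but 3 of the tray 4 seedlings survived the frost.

(a) tray 6: |A| = 6, |A ∩ B| = 3; needs |A ∩ B| < |A ∖ B| — false.
(b) tray 5: |A| = 9, |A ∩ B| = 4; needs |A ∩ B| ≤ 3 — false.
(c) tray 4: |A| = 9, |A ∩ B| = 6; needs |A ∖ B| = 3 — true.

1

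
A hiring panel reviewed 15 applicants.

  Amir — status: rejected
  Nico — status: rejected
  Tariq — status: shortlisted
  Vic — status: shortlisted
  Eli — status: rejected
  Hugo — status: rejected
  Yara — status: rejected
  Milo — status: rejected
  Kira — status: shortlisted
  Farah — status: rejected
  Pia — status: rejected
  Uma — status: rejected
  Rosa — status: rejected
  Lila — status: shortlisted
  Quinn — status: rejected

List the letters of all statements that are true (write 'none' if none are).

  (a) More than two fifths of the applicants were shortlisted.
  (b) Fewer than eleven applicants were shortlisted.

(b)

|A| = 15, |A ∩ B| = 4, |A ∖ B| = 11.
(a) |A ∩ B| / |A| > 2/5: fails.
(b) |A ∩ B| < 11: holds.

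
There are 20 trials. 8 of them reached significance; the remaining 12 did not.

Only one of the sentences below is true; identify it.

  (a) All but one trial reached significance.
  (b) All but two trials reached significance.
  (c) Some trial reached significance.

(c)

|A| = 20, |A ∩ B| = 8, |A ∖ B| = 12.
(a) requires |A ∖ B| = 1: false.
(b) requires |A ∖ B| = 2: false.
(c) requires A ∩ B ≠ ∅ (|A ∩ B| ≥ 1): true.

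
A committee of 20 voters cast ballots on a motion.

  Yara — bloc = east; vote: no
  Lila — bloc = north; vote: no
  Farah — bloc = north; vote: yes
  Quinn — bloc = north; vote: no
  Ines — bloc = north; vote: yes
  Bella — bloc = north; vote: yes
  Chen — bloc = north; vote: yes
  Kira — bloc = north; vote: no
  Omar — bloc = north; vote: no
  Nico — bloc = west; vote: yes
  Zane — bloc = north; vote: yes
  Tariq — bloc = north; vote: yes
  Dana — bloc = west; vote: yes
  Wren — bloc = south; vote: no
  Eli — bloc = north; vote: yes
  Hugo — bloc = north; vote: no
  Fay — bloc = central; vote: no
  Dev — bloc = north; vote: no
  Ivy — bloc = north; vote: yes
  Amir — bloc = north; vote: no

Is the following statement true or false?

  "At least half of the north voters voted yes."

'At least half of the north voters voted yes' holds iff |A ∩ B| ≥ |A ∖ B|.
|A| = 15, |A ∩ B| = 8, |A ∖ B| = 7.
8 > 7, so the statement is true.

True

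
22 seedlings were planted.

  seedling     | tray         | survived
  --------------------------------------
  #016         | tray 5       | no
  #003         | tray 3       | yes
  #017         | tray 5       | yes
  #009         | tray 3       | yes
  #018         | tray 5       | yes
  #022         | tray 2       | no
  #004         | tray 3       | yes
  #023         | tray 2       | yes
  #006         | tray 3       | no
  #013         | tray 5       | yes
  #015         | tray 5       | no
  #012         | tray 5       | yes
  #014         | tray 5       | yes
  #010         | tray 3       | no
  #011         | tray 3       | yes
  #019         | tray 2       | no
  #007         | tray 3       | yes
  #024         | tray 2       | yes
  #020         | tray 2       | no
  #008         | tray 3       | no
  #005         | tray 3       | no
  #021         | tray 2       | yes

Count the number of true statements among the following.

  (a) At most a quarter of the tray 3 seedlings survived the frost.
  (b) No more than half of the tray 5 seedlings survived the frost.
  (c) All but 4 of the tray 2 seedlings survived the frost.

(a) tray 3: |A| = 9, |A ∩ B| = 5; needs |A ∩ B| / |A| ≤ 1/4 — false.
(b) tray 5: |A| = 7, |A ∩ B| = 5; needs |A ∩ B| ≤ |A ∖ B| — false.
(c) tray 2: |A| = 6, |A ∩ B| = 3; needs |A ∖ B| = 4 — false.

0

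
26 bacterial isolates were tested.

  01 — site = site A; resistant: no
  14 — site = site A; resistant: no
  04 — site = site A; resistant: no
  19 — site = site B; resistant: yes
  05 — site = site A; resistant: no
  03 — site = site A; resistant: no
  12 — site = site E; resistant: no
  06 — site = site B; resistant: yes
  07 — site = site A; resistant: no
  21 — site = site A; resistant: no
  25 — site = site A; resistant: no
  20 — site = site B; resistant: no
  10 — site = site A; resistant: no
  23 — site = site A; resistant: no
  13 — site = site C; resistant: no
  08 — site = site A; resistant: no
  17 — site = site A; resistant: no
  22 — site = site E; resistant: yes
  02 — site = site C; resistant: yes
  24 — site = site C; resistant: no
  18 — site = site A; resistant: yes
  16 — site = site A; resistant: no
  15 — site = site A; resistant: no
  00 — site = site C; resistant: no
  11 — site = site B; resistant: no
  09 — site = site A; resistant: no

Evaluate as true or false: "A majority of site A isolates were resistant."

False

Truth condition: |A ∩ B| > |A ∖ B|.
|A| = 16, |A ∩ B| = 1, |A ∖ B| = 15.
1 < 15, so the statement is false.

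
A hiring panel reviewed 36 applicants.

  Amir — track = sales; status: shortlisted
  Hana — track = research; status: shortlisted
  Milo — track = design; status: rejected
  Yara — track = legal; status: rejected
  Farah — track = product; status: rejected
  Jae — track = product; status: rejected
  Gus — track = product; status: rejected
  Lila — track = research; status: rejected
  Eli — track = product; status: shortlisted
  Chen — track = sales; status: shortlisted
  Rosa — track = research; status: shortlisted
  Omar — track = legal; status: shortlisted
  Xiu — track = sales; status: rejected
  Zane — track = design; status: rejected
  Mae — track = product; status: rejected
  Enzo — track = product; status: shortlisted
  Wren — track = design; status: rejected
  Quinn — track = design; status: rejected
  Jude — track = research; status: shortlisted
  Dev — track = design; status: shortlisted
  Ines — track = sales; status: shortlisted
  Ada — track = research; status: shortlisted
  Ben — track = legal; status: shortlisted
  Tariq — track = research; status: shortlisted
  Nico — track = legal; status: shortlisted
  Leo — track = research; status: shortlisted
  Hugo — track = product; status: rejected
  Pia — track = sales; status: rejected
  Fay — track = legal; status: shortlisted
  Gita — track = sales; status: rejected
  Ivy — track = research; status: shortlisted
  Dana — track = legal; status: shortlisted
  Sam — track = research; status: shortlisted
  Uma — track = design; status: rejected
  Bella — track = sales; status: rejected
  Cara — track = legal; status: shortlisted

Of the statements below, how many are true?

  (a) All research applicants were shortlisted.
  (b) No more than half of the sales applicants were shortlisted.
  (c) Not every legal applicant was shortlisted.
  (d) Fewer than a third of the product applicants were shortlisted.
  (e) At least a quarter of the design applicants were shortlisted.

3

(a) research: |A| = 9, |A ∩ B| = 8; needs A ⊆ B, i.e. every element of A is in B (|A ∖ B| = 0) — false.
(b) sales: |A| = 7, |A ∩ B| = 3; needs |A ∩ B| ≤ |A ∖ B| — true.
(c) legal: |A| = 7, |A ∩ B| = 6; needs A ⊄ B (|A ∖ B| ≥ 1) — true.
(d) product: |A| = 7, |A ∩ B| = 2; needs |A ∩ B| / |A| < 1/3 — true.
(e) design: |A| = 6, |A ∩ B| = 1; needs |A ∩ B| / |A| ≥ 1/4 — false.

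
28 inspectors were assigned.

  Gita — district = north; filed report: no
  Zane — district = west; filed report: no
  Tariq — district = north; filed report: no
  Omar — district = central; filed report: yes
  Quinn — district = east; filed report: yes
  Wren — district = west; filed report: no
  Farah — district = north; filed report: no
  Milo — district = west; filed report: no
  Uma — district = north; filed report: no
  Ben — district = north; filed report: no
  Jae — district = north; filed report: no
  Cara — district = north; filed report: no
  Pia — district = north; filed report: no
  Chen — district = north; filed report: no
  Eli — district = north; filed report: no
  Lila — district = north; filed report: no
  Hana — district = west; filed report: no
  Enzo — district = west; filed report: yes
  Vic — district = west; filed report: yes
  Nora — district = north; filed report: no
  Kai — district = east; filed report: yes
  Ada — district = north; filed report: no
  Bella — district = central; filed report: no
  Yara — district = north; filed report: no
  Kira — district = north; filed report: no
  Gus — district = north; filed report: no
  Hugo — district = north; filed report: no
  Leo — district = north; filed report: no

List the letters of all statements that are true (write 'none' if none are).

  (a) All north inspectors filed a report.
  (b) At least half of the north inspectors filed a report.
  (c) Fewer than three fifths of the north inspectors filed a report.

(c)

|A| = 18, |A ∩ B| = 0, |A ∖ B| = 18.
(a) A ⊆ B, i.e. every element of A is in B (|A ∖ B| = 0): fails.
(b) |A ∩ B| ≥ |A ∖ B|: fails.
(c) |A ∩ B| / |A| < 3/5: holds.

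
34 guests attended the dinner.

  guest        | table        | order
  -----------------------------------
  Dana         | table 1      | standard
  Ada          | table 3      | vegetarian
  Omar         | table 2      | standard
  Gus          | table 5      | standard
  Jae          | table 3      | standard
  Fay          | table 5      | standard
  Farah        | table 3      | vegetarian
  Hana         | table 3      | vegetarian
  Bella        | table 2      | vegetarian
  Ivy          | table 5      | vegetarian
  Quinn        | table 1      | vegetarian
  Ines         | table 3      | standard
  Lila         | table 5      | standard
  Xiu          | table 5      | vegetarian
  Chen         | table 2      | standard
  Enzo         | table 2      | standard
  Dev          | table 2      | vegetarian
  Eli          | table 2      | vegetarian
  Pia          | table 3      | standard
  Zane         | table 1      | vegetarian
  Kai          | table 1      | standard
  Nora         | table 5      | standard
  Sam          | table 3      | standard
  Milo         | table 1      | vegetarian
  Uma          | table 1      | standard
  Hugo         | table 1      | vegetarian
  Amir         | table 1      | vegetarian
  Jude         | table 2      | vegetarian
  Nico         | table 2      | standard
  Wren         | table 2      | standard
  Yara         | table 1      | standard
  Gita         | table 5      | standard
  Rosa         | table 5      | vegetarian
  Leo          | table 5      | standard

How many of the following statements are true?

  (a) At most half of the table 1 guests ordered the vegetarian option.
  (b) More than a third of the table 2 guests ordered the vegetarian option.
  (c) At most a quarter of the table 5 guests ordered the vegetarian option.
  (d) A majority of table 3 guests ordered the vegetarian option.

1

(a) table 1: |A| = 9, |A ∩ B| = 5; needs |A ∩ B| ≤ |A ∖ B| — false.
(b) table 2: |A| = 9, |A ∩ B| = 4; needs |A ∩ B| / |A| > 1/3 — true.
(c) table 5: |A| = 9, |A ∩ B| = 3; needs |A ∩ B| / |A| ≤ 1/4 — false.
(d) table 3: |A| = 7, |A ∩ B| = 3; needs |A ∩ B| > |A ∖ B| — false.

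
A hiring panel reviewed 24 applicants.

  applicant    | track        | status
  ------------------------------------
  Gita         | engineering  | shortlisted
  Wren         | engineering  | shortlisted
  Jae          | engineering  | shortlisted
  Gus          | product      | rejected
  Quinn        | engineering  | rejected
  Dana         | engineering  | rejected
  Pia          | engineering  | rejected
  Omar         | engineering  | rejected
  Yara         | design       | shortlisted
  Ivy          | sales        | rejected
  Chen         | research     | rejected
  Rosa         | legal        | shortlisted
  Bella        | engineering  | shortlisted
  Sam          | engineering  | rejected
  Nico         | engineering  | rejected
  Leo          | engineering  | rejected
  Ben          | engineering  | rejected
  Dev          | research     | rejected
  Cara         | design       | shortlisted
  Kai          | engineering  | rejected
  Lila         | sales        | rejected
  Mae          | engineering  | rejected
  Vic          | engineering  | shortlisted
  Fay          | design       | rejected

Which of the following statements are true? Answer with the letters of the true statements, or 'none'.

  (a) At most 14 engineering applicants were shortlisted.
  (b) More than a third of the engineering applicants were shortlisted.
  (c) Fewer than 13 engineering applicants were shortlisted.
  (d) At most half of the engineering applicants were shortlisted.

|A| = 15, |A ∩ B| = 5, |A ∖ B| = 10.
(a) |A ∩ B| ≤ 14: holds.
(b) |A ∩ B| / |A| > 1/3: fails.
(c) |A ∩ B| < 13: holds.
(d) |A ∩ B| ≤ |A ∖ B|: holds.

(a), (c), (d)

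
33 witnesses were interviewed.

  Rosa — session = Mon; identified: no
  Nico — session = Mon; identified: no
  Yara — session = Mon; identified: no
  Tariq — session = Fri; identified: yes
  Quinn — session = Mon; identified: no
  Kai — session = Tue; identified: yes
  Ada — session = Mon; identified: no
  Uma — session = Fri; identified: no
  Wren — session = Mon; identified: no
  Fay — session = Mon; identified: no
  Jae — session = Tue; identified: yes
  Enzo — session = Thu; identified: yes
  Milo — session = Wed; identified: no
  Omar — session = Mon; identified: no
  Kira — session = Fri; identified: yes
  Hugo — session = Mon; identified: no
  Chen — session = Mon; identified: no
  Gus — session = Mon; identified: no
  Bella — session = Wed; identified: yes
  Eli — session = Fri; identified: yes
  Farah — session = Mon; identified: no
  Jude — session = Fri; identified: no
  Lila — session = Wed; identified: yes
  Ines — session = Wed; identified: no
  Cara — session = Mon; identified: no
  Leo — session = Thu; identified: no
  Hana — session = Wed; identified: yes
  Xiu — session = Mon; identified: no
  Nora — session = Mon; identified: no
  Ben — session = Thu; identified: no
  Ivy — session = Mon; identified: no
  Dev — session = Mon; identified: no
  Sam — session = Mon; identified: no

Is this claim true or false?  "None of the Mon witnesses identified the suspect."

True

Truth condition: A ∩ B = ∅ (|A ∩ B| = 0).
|A| = 18, |A ∩ B| = 0, |A ∖ B| = 18.
So the statement is true.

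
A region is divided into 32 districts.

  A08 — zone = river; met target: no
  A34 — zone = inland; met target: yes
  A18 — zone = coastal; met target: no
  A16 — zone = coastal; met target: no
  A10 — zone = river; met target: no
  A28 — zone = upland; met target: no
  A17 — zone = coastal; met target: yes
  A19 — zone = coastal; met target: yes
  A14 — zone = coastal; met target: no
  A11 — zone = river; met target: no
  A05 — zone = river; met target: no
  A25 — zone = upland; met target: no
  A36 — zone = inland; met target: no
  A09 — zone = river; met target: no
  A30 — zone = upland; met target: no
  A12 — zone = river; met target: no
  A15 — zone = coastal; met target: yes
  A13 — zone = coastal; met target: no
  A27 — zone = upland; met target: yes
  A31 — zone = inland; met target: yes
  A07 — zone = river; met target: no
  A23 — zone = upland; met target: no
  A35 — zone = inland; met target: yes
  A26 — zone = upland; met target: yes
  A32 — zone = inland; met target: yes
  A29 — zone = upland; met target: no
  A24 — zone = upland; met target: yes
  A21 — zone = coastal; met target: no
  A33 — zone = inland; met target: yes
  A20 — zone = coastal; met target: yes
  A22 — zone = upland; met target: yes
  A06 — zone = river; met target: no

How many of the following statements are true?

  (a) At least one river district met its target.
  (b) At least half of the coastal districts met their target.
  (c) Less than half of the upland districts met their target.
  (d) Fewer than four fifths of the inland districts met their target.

(a) river: |A| = 8, |A ∩ B| = 0; needs A ∩ B ≠ ∅ (|A ∩ B| ≥ 1) — false.
(b) coastal: |A| = 9, |A ∩ B| = 4; needs |A ∩ B| ≥ |A ∖ B| — false.
(c) upland: |A| = 9, |A ∩ B| = 4; needs |A ∩ B| < |A ∖ B| — true.
(d) inland: |A| = 6, |A ∩ B| = 5; needs |A ∩ B| / |A| < 4/5 — false.

1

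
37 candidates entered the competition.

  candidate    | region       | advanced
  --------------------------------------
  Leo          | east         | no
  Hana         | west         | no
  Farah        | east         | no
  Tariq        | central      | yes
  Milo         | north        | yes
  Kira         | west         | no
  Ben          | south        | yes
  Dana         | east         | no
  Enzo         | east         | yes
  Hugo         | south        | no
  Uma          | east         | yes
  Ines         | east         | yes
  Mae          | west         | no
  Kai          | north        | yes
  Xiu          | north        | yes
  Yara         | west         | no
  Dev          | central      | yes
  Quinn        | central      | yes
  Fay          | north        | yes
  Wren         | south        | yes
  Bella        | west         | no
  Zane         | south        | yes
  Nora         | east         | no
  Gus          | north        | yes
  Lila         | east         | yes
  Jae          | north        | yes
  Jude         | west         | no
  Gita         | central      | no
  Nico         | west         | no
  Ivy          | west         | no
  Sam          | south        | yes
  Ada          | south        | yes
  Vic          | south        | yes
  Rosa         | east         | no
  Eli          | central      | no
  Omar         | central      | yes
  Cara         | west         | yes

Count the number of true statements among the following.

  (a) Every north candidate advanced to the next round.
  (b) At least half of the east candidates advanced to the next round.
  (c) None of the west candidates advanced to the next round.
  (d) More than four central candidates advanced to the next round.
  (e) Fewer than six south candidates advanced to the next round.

1

(a) north: |A| = 6, |A ∩ B| = 6; needs A ⊆ B, i.e. every element of A is in B (|A ∖ B| = 0) — true.
(b) east: |A| = 9, |A ∩ B| = 4; needs |A ∩ B| ≥ |A ∖ B| — false.
(c) west: |A| = 9, |A ∩ B| = 1; needs A ∩ B = ∅ (|A ∩ B| = 0) — false.
(d) central: |A| = 6, |A ∩ B| = 4; needs |A ∩ B| > 4 — false.
(e) south: |A| = 7, |A ∩ B| = 6; needs |A ∩ B| < 6 — false.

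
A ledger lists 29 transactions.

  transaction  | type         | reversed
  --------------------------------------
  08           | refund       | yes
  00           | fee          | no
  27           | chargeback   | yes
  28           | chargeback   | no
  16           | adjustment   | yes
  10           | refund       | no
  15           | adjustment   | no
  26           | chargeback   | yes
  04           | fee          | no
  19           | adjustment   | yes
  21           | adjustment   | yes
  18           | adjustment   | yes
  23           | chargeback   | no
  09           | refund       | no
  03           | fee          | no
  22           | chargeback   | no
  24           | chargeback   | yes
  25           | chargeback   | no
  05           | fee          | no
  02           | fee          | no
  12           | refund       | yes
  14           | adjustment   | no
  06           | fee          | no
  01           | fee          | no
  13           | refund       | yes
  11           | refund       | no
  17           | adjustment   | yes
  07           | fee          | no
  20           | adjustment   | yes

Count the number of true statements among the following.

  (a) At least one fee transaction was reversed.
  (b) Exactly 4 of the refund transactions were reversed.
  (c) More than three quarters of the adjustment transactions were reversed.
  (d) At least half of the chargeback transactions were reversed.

(a) fee: |A| = 8, |A ∩ B| = 0; needs A ∩ B ≠ ∅ (|A ∩ B| ≥ 1) — false.
(b) refund: |A| = 6, |A ∩ B| = 3; needs |A ∩ B| = 4 — false.
(c) adjustment: |A| = 8, |A ∩ B| = 6; needs |A ∩ B| / |A| > 3/4 — false.
(d) chargeback: |A| = 7, |A ∩ B| = 3; needs |A ∩ B| ≥ |A ∖ B| — false.

0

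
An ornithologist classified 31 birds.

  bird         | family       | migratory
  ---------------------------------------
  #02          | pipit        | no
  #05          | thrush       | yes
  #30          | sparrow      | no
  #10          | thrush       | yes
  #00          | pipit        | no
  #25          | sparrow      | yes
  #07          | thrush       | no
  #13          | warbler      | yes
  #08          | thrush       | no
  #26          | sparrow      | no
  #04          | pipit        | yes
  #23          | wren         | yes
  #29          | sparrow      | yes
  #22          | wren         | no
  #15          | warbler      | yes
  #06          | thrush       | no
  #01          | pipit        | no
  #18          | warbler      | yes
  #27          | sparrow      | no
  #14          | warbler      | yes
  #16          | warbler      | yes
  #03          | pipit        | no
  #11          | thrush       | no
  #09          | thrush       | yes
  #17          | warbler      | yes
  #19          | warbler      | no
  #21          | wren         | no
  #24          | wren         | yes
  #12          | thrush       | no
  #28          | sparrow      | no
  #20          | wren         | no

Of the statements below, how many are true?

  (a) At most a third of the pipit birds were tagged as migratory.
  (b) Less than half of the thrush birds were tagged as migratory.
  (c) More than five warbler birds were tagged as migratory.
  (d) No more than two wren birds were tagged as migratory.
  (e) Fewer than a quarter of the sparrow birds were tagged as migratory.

4

(a) pipit: |A| = 5, |A ∩ B| = 1; needs |A ∩ B| / |A| ≤ 1/3 — true.
(b) thrush: |A| = 8, |A ∩ B| = 3; needs |A ∩ B| < |A ∖ B| — true.
(c) warbler: |A| = 7, |A ∩ B| = 6; needs |A ∩ B| > 5 — true.
(d) wren: |A| = 5, |A ∩ B| = 2; needs |A ∩ B| ≤ 2 — true.
(e) sparrow: |A| = 6, |A ∩ B| = 2; needs |A ∩ B| / |A| < 1/4 — false.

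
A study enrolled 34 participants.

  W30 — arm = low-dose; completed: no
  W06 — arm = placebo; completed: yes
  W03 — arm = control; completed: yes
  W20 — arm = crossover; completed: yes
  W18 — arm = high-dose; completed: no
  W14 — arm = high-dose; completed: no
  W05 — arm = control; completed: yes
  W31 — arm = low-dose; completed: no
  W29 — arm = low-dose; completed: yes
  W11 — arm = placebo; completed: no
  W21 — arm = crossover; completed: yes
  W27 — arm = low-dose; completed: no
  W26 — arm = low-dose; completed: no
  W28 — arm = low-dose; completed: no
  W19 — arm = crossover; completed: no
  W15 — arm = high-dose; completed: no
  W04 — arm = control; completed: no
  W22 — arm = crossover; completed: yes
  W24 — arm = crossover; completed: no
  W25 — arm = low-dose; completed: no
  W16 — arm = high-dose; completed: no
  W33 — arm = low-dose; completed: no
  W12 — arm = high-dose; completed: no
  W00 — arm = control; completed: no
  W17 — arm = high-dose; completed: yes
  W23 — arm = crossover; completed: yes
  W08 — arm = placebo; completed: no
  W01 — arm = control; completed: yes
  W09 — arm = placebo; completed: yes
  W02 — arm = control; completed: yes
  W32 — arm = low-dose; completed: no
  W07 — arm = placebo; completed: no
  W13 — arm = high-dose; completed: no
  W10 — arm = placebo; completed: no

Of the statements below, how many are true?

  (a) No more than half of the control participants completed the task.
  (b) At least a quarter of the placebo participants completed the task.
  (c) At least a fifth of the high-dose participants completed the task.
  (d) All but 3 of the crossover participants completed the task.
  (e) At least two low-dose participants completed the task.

1

(a) control: |A| = 6, |A ∩ B| = 4; needs |A ∩ B| ≤ |A ∖ B| — false.
(b) placebo: |A| = 6, |A ∩ B| = 2; needs |A ∩ B| / |A| ≥ 1/4 — true.
(c) high-dose: |A| = 7, |A ∩ B| = 1; needs |A ∩ B| / |A| ≥ 1/5 — false.
(d) crossover: |A| = 6, |A ∩ B| = 4; needs |A ∖ B| = 3 — false.
(e) low-dose: |A| = 9, |A ∩ B| = 1; needs |A ∩ B| ≥ 2 — false.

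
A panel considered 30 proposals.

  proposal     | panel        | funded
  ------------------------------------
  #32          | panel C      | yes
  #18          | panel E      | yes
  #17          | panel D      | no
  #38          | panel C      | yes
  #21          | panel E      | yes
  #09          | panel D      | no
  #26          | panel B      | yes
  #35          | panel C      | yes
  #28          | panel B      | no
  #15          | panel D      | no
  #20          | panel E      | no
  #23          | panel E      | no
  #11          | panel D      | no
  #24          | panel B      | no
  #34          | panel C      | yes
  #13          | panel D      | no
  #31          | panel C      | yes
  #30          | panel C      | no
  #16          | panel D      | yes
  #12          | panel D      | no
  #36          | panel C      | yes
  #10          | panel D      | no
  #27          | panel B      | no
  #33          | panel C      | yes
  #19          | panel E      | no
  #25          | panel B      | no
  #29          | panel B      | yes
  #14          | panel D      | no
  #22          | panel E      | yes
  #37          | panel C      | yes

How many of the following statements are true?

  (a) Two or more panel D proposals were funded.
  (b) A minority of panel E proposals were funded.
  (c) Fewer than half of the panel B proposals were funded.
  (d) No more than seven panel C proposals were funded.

1

(a) panel D: |A| = 9, |A ∩ B| = 1; needs |A ∩ B| ≥ 2 — false.
(b) panel E: |A| = 6, |A ∩ B| = 3; needs |A ∩ B| < |A ∖ B| — false.
(c) panel B: |A| = 6, |A ∩ B| = 2; needs |A ∩ B| < |A ∖ B| — true.
(d) panel C: |A| = 9, |A ∩ B| = 8; needs |A ∩ B| ≤ 7 — false.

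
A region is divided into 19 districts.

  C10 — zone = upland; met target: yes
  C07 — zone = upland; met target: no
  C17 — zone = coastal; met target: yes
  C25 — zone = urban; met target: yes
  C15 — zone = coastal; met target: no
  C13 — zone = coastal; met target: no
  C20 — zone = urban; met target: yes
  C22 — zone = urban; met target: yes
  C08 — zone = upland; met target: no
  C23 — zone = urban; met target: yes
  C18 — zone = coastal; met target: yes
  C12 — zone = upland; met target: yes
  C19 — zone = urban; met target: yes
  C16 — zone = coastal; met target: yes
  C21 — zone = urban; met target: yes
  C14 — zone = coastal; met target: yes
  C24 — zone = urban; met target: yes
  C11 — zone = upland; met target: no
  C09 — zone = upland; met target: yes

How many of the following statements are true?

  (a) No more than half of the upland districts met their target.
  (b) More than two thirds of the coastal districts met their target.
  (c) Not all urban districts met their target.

(a) upland: |A| = 6, |A ∩ B| = 3; needs |A ∩ B| ≤ |A ∖ B| — true.
(b) coastal: |A| = 6, |A ∩ B| = 4; needs |A ∩ B| / |A| > 2/3 — false.
(c) urban: |A| = 7, |A ∩ B| = 7; needs A ⊄ B (|A ∖ B| ≥ 1) — false.

1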